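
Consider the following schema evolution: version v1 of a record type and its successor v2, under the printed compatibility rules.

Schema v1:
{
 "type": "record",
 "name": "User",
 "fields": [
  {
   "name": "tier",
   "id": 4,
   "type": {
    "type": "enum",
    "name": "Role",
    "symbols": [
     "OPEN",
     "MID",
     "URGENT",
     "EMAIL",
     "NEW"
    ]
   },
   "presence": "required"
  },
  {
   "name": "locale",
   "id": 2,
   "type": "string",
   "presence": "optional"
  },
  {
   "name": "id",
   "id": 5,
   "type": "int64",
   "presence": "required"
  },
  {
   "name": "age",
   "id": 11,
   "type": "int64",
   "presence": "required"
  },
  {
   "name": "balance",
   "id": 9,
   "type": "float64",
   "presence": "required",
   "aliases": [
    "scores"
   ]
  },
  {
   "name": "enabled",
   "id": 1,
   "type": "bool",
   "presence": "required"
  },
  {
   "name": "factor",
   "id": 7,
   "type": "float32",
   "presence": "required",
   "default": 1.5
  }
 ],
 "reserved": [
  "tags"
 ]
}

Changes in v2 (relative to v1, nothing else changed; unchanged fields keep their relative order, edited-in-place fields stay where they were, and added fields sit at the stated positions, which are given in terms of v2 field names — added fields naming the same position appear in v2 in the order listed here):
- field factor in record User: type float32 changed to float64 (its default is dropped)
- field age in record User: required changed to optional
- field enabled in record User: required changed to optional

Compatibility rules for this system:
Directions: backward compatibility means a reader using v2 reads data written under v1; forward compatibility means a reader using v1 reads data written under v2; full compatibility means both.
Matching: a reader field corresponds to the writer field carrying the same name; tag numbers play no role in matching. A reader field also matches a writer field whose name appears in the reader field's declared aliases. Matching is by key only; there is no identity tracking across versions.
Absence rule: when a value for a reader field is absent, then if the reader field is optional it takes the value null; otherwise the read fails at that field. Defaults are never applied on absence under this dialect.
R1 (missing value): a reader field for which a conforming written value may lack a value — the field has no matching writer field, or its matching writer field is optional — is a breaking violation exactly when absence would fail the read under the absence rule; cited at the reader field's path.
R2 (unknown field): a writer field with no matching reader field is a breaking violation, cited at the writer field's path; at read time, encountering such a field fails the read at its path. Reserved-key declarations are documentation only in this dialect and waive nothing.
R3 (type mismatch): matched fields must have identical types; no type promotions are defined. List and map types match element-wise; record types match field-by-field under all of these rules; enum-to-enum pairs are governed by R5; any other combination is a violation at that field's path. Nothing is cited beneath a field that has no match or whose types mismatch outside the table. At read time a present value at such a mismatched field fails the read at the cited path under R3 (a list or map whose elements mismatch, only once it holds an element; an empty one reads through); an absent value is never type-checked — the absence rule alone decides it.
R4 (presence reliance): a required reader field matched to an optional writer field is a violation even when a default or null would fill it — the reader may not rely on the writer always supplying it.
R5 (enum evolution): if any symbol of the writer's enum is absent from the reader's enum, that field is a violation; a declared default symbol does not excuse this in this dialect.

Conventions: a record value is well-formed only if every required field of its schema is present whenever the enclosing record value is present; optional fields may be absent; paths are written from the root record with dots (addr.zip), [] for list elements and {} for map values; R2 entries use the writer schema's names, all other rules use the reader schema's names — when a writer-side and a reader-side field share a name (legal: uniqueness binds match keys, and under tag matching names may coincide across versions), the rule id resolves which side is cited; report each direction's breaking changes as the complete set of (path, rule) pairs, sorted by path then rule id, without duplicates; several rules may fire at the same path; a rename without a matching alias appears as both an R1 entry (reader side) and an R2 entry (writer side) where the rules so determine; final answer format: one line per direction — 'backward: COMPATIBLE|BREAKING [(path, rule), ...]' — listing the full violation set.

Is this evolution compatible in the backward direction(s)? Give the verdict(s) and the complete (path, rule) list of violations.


arrows below run writer -> reader for User
backward on User — v2 reading data written by v1:
  tier: paired with writer tier (Role -> Role; writer required)
  locale: paired with writer locale (string -> string; writer optional)
  id: paired with writer id (int64 -> int64; writer required)
  age: paired with writer age (int64 -> int64; writer required)
  balance: paired with writer balance (float64 -> float64; writer required)
  enabled: paired with writer enabled (bool -> bool; writer required)
  factor: paired with writer factor (float32 -> float64; writer required)
  R3 fires at factor
  => backward: BREAKING (1)
remaining User differences; none change what is asked:
  field age in record User: required changed to optional -> matters only for User's forward compatibility — outside the asked direction
  field enabled in record User: required changed to optional -> matters only for User's forward compatibility — outside the asked direction

backward: BREAKING [(factor, R3)]


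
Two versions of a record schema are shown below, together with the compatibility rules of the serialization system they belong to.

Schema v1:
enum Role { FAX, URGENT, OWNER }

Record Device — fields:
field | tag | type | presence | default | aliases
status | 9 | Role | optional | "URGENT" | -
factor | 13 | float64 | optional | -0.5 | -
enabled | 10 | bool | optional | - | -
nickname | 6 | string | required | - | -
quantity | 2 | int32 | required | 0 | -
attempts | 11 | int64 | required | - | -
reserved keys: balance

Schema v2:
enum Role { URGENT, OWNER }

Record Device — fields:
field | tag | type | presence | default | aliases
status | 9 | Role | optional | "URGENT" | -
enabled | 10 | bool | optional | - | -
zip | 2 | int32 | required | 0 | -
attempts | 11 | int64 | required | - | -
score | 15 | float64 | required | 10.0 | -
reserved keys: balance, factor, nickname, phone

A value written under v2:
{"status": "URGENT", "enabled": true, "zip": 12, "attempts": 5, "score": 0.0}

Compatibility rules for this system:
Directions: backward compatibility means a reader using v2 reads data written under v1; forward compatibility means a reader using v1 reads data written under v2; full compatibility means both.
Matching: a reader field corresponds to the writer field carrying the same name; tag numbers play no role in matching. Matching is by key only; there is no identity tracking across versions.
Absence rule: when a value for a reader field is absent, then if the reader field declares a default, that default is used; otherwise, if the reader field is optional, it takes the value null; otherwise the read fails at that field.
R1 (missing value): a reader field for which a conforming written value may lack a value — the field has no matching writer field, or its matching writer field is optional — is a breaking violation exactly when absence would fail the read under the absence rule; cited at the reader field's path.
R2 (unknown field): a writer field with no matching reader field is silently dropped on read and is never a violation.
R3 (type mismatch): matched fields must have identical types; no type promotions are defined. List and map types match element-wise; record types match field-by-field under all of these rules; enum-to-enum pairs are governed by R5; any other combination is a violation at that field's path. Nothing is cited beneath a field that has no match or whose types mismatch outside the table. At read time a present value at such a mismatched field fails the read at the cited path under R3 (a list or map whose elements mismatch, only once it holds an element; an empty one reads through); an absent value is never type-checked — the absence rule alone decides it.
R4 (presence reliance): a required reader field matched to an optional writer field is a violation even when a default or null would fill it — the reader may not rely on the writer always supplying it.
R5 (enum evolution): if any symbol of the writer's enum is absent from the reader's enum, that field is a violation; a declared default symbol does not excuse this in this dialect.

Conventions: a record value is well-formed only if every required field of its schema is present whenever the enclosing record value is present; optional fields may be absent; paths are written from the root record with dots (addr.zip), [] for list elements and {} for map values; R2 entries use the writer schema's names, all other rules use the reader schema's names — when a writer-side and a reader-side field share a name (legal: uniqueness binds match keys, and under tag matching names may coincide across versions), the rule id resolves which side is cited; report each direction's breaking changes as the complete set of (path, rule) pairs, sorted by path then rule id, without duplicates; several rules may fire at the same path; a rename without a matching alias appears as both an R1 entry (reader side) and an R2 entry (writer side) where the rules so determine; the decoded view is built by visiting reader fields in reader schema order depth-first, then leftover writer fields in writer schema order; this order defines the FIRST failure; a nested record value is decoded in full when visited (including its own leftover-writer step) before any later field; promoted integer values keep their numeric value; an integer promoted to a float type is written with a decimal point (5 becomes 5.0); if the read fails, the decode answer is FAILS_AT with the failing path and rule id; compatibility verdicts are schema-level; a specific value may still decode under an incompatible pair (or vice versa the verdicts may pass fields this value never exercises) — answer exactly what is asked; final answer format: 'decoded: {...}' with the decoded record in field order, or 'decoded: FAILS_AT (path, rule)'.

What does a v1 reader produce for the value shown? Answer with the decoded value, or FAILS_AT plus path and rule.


decoded: FAILS_AT (nickname, R1)

arrows below run writer -> reader for Device
migrating the Device value to v1:
  status := "URGENT"
  factor := -0.5 (no value, default fills)
  enabled := true
  read fails at nickname under R1 (no fill)
  => FAILS_AT (nickname, R1)
checking off the Device differences that do not matter here:
  renamed field quantity to zip in record Device -> no rule fires on it and the decoded Device view is identical with or without it
  enum Role (field status in record Device): symbol FAX removed -> shifts the Device verdicts, not this decode
  removed field factor from record Device (its key "factor" joins the reserved list) -> no rule fires on it and the decoded Device view is identical with or without it
  added field score to record Device: required float64, tag 15, default 10.0 (in v2 it sits last) -> no rule fires on it and the decoded Device view is identical with or without it


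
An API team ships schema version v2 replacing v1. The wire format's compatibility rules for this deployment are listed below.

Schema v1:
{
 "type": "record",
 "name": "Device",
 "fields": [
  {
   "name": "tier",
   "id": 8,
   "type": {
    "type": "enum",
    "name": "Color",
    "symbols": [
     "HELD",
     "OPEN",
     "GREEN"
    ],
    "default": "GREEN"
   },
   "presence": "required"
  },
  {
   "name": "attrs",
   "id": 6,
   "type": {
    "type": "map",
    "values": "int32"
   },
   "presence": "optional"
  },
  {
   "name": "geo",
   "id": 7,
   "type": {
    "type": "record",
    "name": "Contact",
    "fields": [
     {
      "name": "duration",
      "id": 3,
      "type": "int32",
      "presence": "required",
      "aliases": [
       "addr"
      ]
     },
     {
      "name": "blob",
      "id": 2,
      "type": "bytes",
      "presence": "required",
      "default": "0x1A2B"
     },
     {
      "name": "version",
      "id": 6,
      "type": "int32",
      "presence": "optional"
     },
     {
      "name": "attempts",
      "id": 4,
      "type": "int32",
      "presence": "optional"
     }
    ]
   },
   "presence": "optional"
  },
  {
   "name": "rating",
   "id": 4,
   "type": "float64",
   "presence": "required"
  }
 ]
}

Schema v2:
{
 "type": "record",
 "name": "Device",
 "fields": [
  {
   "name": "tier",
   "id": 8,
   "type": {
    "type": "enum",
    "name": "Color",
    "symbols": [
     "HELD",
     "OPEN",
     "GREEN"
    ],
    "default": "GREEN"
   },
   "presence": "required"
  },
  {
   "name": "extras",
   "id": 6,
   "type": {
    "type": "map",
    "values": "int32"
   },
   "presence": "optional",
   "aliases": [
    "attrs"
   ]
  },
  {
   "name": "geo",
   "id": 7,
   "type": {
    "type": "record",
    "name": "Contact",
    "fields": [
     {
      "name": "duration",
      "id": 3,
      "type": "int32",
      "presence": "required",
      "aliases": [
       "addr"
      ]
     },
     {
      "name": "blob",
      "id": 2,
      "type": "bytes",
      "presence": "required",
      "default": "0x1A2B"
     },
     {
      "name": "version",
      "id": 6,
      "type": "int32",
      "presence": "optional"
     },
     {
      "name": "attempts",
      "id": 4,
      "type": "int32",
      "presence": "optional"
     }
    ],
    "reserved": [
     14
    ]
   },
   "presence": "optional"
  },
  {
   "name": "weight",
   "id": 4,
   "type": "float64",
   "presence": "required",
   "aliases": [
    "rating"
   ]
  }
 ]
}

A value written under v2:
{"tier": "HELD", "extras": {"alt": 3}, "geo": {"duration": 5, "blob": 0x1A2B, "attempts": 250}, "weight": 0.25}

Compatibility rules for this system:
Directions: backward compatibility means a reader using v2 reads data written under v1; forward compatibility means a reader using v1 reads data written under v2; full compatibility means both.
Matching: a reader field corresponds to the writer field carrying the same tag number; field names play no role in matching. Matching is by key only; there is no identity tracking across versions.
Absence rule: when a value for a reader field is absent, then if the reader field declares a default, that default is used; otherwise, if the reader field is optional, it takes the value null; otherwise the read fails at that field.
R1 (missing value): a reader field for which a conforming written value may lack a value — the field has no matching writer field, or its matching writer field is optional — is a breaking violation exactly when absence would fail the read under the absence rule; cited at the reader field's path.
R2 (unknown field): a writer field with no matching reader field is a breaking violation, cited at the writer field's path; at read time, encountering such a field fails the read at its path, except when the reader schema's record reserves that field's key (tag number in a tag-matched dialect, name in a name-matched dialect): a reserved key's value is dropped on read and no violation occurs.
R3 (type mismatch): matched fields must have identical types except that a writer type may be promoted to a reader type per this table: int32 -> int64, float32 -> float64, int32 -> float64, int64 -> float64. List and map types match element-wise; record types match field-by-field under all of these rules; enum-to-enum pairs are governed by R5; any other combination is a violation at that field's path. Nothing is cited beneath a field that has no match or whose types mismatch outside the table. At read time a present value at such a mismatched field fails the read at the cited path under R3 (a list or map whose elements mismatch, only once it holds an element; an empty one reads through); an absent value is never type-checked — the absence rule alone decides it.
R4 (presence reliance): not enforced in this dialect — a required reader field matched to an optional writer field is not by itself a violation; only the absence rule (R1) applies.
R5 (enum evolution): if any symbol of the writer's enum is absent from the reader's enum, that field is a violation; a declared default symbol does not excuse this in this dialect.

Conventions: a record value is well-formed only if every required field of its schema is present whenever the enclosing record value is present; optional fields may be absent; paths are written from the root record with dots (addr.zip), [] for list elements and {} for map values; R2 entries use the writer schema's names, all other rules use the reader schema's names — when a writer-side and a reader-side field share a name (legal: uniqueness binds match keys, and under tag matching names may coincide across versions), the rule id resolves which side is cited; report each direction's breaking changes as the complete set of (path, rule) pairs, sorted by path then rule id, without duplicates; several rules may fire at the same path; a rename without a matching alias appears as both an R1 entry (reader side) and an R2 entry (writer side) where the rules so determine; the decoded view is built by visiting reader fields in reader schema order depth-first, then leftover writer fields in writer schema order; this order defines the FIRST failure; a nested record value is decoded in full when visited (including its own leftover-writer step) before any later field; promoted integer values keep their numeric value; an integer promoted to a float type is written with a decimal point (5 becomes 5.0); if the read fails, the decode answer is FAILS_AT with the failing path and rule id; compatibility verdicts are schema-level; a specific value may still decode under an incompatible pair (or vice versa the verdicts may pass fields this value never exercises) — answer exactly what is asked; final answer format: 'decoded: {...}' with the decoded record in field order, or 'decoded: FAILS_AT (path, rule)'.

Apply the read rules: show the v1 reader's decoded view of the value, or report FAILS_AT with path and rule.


the writer's type comes first in each Device pair
decoding the Device value with the v1 reader:
  tier := "HELD"
  attrs := {"alt": 3} (from writer extras)
  geo.duration := 5
  geo.blob := 0x1A2B
  geo.version := null (not supplied -> null)
  geo.attempts := 250
  rating := 0.25 (from writer weight)
  => decoded: {"tier": "HELD", "attrs": {"alt": 3}, "geo": {"duration": 5, "blob": 0x1A2B, "version": null, "attempts": 250}, "rating": 0.25}
remaining Device differences; none change what is asked:
  renamed field rating to weight in record Device (alias rating declared on the renamed field) -> fires no rule on Device under this dialect and leaves the result unchanged
  renamed field attrs to extras in record Device (alias attrs declared on the renamed field) -> fires no rule on Device under this dialect and leaves the result unchanged

decoded: {"tier": "HELD", "attrs": {"alt": 3}, "geo": {"duration": 5, "blob": 0x1A2B, "version": null, "attempts": 250}, "rating": 0.25}


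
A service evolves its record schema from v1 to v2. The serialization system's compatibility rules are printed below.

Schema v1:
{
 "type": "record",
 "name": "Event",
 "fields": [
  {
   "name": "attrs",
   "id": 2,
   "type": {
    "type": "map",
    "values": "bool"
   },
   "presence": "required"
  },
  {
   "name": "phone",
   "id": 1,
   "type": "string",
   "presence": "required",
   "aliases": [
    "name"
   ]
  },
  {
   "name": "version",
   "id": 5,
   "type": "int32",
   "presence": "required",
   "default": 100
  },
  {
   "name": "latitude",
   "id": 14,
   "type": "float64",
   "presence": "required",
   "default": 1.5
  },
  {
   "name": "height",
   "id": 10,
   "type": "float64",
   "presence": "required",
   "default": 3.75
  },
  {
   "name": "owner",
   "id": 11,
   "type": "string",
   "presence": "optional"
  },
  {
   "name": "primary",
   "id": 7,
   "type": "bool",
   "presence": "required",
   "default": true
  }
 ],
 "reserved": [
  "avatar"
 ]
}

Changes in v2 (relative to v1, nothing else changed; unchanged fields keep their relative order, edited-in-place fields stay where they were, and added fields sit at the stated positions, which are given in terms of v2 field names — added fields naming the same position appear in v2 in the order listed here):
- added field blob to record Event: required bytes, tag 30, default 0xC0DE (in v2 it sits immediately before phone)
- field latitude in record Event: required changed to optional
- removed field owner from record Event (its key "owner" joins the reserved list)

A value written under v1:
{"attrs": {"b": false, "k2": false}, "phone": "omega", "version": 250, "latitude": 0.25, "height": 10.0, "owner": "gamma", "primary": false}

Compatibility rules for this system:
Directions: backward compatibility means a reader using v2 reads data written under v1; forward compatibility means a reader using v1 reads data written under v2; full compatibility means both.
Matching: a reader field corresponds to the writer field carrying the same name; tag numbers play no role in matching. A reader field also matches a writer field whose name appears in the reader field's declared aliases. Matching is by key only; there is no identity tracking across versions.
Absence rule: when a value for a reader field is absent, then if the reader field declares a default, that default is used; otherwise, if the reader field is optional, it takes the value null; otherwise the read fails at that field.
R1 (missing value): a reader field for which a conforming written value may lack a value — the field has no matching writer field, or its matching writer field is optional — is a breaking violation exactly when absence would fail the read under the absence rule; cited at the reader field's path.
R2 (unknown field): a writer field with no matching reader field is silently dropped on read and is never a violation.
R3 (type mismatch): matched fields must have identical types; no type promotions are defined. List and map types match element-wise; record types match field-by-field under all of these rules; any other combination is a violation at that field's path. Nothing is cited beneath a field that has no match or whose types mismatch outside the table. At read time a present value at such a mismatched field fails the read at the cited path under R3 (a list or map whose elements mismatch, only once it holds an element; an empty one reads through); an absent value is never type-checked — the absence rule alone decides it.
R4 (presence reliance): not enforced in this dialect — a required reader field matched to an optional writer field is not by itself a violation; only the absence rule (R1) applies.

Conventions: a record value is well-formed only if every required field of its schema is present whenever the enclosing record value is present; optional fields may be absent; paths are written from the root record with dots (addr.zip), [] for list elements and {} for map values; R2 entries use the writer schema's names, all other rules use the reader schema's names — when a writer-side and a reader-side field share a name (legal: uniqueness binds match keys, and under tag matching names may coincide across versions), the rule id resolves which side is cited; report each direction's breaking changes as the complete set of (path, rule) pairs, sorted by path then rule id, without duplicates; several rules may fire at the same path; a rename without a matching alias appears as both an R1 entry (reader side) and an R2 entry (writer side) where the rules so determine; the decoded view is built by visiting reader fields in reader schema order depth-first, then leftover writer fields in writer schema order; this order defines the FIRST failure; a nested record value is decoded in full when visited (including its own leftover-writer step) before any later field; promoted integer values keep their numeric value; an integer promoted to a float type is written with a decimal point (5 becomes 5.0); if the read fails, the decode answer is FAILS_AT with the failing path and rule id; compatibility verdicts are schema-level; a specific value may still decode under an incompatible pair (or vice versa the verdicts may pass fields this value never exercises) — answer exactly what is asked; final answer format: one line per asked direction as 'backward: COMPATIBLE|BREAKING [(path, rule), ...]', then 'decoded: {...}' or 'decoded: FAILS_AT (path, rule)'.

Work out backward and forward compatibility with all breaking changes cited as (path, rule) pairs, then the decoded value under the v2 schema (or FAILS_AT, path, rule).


in Event below, arrows point writer -> reader
backward analysis of Event with v2 as reader and v1 as writer:
  attrs <- attrs (map<string, bool> -> map<string, bool>, writer required)
  no writer field matches reader blob
  phone <- phone (string -> string, writer required)
  version <- version (int32 -> int32, writer required)
  latitude <- latitude (float64 -> float64, writer required)
  height <- height (float64 -> float64, writer required)
  primary <- primary (bool -> bool, writer required)
  leftover writer field: owner
  nothing fires on Event: backward is COMPATIBLE
forward analysis of Event with v1 as reader and v2 as writer:
  attrs <- attrs (map<string, bool> -> map<string, bool>, writer required)
  phone <- phone (string -> string, writer required)
  version <- version (int32 -> int32, writer required)
  latitude <- latitude (float64 -> float64, writer optional)
  height <- height (float64 -> float64, writer required)
  no writer field matches reader owner
  primary <- primary (bool -> bool, writer required)
  leftover writer field: blob
  nothing fires on Event: forward is COMPATIBLE
decoding the Event value with the v2 reader:
  attrs := {"b": false, "k2": false}
  blob := 0xC0DE (absent -> default)
  phone := "omega"
  version := 250
  latitude := 0.25
  height := 10.0
  primary := false
  writer owner: unknown -> dropped
  => decoded: {"attrs": {"b": false, "k2": false}, "blob": 0xC0DE, "phone": "omega", "version": 250, "latitude": 0.25, "height": 10.0, "primary": false}

backward: COMPATIBLE []; forward: COMPATIBLE []; decoded: {"attrs": {"b": false, "k2": false}, "blob": 0xC0DE, "phone": "omega", "version": 250, "latitude": 0.25, "height": 10.0, "primary": false}


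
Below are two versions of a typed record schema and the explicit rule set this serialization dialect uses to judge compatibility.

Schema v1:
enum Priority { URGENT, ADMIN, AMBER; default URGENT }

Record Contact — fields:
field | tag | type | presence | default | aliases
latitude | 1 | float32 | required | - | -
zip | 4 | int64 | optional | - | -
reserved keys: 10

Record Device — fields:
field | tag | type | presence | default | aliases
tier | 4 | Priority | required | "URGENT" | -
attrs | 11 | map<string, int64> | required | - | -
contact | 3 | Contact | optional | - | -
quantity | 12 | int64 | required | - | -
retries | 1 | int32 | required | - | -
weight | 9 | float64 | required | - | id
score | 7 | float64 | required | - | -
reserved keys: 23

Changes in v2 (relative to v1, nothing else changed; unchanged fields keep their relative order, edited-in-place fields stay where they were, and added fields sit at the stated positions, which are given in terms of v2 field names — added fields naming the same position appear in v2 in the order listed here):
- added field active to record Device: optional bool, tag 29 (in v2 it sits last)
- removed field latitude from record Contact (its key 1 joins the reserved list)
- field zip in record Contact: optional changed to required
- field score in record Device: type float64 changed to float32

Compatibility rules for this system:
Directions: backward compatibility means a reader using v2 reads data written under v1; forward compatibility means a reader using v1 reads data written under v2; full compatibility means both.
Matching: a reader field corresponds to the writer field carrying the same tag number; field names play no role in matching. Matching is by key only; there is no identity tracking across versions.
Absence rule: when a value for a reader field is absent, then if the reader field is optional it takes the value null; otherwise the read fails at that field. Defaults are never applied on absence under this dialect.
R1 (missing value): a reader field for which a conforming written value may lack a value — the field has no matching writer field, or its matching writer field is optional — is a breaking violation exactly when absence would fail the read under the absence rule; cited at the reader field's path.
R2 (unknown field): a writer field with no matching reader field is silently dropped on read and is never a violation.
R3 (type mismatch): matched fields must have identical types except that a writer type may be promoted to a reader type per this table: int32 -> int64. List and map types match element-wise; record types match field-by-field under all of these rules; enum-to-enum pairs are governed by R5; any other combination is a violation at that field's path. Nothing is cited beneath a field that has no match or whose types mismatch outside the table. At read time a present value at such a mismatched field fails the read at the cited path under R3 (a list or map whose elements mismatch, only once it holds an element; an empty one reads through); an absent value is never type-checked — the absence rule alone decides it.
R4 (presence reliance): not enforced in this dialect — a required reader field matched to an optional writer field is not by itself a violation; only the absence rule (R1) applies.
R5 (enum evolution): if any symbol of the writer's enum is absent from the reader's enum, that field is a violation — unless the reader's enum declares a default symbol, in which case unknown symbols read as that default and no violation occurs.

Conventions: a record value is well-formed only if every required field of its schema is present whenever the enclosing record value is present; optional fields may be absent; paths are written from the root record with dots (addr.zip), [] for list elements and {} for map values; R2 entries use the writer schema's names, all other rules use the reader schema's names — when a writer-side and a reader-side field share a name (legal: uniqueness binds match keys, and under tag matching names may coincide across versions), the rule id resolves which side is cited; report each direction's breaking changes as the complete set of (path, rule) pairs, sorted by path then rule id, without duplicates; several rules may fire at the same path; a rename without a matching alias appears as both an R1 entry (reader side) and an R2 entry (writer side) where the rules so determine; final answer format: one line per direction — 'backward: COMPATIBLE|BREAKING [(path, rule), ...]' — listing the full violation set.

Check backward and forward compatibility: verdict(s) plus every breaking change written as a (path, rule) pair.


backward: BREAKING [(contact.zip, R1), (score, R3)]; forward: BREAKING [(contact.latitude, R1), (score, R3)]

the writer's type comes first in each Device pair
backward on Device — v2 reading data written by v1:
  Priority -> Priority, writer required: tier aligns to tier
  map<string, int64> -> map<string, int64>, writer required: attrs aligns to attrs
  Contact -> Contact, writer optional: contact aligns to contact
  int64 -> int64, writer required: quantity aligns to quantity
  int32 -> int32, writer required: retries aligns to retries
  float64 -> float64, writer required: weight aligns to weight
  float64 -> float32, writer required: score aligns to score
  no writer field matches reader active
  int64 -> int64, writer optional: contact.zip aligns to contact.zip
  writer contact.latitude: unknown to reader
  R1 fires at contact.zip
  R3 fires at score
  => backward: BREAKING (2)
forward on Device — v1 reading data written by v2:
  Priority -> Priority, writer required: tier aligns to tier
  map<string, int64> -> map<string, int64>, writer required: attrs aligns to attrs
  Contact -> Contact, writer optional: contact aligns to contact
  int64 -> int64, writer required: quantity aligns to quantity
  int32 -> int32, writer required: retries aligns to retries
  float64 -> float64, writer required: weight aligns to weight
  float32 -> float64, writer required: score aligns to score
  writer active: unknown to reader
  no writer field matches reader contact.latitude
  int64 -> int64, writer required: contact.zip aligns to contact.zip
  R1 fires at contact.latitude
  R3 fires at score
  => forward: BREAKING (2)


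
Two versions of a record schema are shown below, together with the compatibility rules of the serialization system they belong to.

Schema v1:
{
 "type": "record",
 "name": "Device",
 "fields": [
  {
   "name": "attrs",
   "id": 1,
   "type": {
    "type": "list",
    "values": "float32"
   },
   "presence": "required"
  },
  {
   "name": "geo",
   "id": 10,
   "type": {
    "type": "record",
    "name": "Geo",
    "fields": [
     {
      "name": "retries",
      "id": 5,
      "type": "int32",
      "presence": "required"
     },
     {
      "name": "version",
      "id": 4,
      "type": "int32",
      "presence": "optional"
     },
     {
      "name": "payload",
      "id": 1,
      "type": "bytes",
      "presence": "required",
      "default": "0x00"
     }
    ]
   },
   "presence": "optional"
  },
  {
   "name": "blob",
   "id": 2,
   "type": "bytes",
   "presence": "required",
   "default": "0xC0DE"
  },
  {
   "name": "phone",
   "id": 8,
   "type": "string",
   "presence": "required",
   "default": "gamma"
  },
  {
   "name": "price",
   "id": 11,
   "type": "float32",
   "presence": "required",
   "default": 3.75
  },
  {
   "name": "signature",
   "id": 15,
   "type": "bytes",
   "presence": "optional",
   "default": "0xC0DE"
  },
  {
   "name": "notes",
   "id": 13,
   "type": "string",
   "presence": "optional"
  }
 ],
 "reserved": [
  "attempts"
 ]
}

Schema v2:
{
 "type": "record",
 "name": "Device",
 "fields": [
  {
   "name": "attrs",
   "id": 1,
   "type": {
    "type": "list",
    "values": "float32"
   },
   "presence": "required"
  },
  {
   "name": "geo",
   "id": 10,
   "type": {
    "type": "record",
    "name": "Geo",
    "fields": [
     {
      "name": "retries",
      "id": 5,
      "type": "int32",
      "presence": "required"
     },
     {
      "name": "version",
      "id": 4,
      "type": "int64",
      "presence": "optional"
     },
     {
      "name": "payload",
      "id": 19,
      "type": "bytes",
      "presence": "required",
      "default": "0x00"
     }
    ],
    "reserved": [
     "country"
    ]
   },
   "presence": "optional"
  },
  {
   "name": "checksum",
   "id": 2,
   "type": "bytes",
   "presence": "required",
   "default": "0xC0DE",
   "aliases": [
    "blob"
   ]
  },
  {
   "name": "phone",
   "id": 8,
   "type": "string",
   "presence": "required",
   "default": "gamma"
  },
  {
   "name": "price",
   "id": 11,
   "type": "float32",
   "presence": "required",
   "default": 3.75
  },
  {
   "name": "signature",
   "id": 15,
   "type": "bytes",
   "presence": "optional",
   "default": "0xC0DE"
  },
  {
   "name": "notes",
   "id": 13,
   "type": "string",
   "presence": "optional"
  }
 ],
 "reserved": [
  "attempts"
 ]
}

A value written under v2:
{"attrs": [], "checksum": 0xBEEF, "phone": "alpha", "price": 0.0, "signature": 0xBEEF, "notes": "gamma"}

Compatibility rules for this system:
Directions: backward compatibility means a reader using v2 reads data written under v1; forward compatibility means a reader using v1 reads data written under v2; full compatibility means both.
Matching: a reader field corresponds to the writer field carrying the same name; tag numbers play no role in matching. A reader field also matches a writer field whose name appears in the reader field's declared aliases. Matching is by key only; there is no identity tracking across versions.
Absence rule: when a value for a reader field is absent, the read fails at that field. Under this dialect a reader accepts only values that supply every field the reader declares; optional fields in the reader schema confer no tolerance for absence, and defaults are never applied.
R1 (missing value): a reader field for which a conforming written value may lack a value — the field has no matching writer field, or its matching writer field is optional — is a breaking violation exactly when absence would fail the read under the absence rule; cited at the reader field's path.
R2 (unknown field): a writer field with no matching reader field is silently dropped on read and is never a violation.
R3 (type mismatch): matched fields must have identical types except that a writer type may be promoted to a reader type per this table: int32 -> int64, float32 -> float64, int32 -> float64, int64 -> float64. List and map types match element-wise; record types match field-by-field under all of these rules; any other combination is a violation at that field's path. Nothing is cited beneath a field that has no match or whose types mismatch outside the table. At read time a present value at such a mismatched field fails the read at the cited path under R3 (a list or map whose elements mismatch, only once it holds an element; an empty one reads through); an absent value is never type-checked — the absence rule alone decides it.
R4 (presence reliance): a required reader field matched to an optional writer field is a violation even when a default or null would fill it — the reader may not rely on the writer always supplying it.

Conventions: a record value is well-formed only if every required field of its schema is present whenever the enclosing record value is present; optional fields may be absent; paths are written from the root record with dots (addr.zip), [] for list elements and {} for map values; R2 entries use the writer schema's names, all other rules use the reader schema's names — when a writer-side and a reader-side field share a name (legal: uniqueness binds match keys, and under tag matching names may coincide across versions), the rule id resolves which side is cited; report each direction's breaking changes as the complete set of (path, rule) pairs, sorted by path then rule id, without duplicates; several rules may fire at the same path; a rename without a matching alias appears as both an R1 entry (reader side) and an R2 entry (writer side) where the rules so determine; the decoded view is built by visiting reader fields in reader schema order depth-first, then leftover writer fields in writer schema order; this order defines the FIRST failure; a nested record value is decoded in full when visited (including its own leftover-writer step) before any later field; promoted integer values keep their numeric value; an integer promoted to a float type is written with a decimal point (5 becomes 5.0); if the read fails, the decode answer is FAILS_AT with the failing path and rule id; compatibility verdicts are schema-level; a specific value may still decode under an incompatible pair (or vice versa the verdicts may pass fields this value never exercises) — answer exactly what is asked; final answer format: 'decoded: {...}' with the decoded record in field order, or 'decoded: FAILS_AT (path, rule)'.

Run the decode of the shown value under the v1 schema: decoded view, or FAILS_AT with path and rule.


decoded: FAILS_AT (geo, R1)

the writer's type comes first in each Device pair
decode walk for Device under reader schema v1:
  attrs := []
  read fails at geo under R1 (no fill)
  => FAILS_AT (geo, R1)
ruling out the remaining Device differences:
  field payload in record Geo: tag 1 changed to 19 -> fires no rule on Device under this dialect and leaves the result unchanged
  field version in record Geo: type int32 changed to int64 -> a verdict-level change on Device — the shown value reads the same
  renamed field blob to checksum in record Device (alias blob declared on the renamed field) -> a verdict-level change on Device — the shown value reads the same
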